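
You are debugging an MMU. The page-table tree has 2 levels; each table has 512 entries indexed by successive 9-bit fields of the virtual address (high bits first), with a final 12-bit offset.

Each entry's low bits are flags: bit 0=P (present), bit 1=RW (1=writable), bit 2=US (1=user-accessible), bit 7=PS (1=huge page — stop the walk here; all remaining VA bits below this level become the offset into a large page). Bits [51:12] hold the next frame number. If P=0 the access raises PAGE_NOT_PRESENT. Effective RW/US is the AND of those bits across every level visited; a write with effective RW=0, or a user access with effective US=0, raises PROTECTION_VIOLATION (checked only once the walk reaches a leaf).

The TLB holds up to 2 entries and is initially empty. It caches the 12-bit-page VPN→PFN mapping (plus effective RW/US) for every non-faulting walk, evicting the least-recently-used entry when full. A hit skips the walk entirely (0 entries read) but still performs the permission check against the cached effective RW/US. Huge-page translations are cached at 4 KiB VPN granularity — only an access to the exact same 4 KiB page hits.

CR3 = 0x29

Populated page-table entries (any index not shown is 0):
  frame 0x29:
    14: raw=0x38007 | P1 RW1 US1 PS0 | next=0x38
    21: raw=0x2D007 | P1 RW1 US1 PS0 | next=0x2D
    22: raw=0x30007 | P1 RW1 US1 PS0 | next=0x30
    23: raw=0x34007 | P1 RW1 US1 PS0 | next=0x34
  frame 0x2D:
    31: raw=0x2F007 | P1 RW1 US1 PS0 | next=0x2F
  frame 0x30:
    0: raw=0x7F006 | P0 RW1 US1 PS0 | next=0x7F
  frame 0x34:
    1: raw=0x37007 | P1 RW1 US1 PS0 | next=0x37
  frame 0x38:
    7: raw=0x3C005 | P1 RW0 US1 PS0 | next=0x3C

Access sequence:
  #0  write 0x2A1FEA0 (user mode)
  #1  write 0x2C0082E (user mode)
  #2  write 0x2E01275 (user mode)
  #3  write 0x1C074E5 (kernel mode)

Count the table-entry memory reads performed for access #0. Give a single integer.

Trace:
#0 VA=0x2A1FEA0 (w,user):
  [0] read 0x29 idx=21: raw=0x2D007 flags P=1 W=1 U=1 S=0
  [1] read 0x2D idx=31: raw=0x2F007 flags P=1 W=1 U=1 S=0
  ✓ 0x2FEA0  — 2 lookups
#1 VA=0x2C0082E (w,user):
  [0] read 0x29 idx=22: raw=0x30007 flags P=1 W=1 U=1 S=0
  [1] read 0x30 idx=0: raw=0x7F006 flags P=0 W=1 U=1 S=0
  ✗ PAGE_NOT_PRESENT  [2 reads]
#2 VA=0x2E01275 (w,user):
  [0] read 0x29 idx=23: raw=0x34007 flags P=1 W=1 U=1 S=0
  [1] read 0x34 idx=1: raw=0x37007 flags P=1 W=1 U=1 S=0
  ✓ 0x37275  — 2 lookups
#3 VA=0x1C074E5 (w,kernel):
  [0] read 0x29 idx=14: raw=0x38007 flags P=1 W=1 U=1 S=0
  [1] read 0x38 idx=7: raw=0x3C005 flags P=1 W=0 U=1 S=0
  ✗ PROTECTION_VIOLATION  [2 reads]

Entries read for #0: 2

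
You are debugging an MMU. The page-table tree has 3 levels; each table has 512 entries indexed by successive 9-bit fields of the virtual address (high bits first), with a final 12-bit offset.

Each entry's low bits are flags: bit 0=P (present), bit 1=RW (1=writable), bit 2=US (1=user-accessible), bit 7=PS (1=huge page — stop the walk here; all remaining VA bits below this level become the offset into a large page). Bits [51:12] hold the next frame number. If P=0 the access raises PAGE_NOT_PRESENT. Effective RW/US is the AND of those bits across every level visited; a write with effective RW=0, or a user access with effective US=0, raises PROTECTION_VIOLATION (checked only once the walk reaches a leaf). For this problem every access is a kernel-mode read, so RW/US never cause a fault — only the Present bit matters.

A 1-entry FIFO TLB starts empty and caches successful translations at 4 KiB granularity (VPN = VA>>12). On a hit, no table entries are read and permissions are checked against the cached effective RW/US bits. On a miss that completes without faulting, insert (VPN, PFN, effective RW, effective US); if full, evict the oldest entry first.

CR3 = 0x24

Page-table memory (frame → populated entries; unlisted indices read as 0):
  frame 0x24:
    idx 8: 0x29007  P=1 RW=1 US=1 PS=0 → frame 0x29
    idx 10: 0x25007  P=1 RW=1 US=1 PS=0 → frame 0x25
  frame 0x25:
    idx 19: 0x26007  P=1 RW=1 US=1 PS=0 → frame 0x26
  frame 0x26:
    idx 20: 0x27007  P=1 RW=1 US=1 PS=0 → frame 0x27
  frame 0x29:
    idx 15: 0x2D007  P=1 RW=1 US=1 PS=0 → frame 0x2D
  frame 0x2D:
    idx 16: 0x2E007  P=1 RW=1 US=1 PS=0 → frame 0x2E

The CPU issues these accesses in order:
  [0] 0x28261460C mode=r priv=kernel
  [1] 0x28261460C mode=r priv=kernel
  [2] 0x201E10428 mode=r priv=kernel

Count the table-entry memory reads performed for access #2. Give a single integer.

Walk each access:
#0 VA=0x28261460C (r,kernel):
  L0: frame=0x24 idx=10 entry=0x25007 [P=1 RW=1 US=1 PS=0]
  L1: frame=0x25 idx=19 entry=0x26007 [P=1 RW=1 US=1 PS=0]
  L2: frame=0x26 idx=20 entry=0x27007 [P=1 RW=1 US=1 PS=0]
  → PA=0x2760C  (3 entries read)
#1 VA=0x28261460C (r,kernel):
  TLB hit vpn=0x282614 → PA=0x2760C
#2 VA=0x201E10428 (r,kernel):
  L0: frame=0x24 idx=8 entry=0x29007 [P=1 RW=1 US=1 PS=0]
  L1: frame=0x29 idx=15 entry=0x2D007 [P=1 RW=1 US=1 PS=0]
  L2: frame=0x2D idx=16 entry=0x2E007 [P=1 RW=1 US=1 PS=0]
  → PA=0x2E428  (3 entries read)

Entries read for #2: 3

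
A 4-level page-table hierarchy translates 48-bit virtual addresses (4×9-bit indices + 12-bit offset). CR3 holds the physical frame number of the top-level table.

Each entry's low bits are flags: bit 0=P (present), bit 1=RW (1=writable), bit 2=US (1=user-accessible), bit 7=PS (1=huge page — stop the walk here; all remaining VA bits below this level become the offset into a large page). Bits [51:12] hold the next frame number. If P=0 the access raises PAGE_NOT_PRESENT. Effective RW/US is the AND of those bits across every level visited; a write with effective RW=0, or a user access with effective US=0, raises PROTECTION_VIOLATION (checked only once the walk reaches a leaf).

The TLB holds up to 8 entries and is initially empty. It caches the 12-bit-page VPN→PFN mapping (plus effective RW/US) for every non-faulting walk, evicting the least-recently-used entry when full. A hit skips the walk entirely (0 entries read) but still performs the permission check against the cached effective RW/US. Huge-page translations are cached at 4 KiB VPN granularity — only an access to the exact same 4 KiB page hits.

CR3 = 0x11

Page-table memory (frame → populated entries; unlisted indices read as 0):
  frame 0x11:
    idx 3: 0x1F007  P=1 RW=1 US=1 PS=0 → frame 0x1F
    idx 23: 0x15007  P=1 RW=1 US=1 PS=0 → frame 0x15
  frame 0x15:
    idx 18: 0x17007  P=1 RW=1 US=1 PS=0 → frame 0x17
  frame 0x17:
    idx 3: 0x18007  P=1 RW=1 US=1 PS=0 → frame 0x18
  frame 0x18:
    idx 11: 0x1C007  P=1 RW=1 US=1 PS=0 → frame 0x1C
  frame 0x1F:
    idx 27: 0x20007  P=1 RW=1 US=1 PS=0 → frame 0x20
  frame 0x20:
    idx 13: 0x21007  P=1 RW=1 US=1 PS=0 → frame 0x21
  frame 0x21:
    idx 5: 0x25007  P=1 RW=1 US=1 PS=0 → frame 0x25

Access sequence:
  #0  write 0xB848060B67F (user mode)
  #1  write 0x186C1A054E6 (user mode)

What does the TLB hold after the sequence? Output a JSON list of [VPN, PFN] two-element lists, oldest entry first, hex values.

Trace:
#0 VA=0xB848060B67F (w,user):
  [0] read 0x11 idx=23: raw=0x15007 flags P=1 W=1 U=1 S=0
  [1] read 0x15 idx=18: raw=0x17007 flags P=1 W=1 U=1 S=0
  [2] read 0x17 idx=3: raw=0x18007 flags P=1 W=1 U=1 S=0
  [3] read 0x18 idx=11: raw=0x1C007 flags P=1 W=1 U=1 S=0
  ⇒ phys 0x1C67F  [4 reads]
#1 VA=0x186C1A054E6 (w,user):
  [0] read 0x11 idx=3: raw=0x1F007 flags P=1 W=1 U=1 S=0
  [1] read 0x1F idx=27: raw=0x20007 flags P=1 W=1 U=1 S=0
  [2] read 0x20 idx=13: raw=0x21007 flags P=1 W=1 U=1 S=0
  [3] read 0x21 idx=5: raw=0x25007 flags P=1 W=1 U=1 S=0
  ⇒ phys 0x254E6  [4 reads]

TLB: [["0xB848060B", "0x1C"], ["0x186C1A05", "0x25"]]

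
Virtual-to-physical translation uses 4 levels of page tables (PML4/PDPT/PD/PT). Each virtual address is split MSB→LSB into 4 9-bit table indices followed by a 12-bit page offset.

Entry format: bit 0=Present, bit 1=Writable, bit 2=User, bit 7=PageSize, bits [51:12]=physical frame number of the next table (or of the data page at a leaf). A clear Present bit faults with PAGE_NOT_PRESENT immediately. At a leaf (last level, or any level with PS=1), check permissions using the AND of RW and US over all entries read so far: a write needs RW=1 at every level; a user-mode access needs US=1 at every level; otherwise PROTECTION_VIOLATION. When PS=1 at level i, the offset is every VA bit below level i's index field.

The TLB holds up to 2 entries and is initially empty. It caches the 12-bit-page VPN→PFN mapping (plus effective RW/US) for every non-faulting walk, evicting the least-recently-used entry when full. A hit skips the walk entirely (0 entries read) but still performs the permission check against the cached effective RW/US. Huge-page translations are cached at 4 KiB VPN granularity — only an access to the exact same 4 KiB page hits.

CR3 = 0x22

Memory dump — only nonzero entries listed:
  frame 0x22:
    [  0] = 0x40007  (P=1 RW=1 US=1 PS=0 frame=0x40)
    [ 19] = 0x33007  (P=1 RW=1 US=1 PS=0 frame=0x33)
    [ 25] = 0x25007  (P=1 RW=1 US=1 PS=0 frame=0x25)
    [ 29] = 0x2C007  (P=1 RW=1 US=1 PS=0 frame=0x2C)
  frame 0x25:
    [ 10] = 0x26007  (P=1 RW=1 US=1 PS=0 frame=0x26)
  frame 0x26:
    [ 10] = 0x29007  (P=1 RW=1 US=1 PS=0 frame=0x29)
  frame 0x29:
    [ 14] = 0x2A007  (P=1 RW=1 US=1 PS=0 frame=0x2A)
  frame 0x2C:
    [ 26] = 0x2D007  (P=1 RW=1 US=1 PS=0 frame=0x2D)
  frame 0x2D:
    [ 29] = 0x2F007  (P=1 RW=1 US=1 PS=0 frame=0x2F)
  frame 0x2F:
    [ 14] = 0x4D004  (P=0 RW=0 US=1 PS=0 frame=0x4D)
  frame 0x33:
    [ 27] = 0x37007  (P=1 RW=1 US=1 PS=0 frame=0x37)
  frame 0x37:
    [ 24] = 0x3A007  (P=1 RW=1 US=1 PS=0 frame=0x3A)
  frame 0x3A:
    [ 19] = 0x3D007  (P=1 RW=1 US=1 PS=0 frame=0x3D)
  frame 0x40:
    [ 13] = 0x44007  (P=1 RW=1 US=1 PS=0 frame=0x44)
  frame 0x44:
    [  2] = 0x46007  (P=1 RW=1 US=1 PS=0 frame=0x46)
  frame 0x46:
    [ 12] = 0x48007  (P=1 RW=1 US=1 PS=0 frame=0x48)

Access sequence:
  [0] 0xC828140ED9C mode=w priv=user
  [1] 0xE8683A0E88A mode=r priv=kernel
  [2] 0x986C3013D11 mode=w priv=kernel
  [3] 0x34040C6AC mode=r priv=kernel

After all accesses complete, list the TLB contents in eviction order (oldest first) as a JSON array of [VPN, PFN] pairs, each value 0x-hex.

Walk each access:
#0 VA=0xC828140ED9C (w,user):
  [0] read 0x22 idx=25: raw=0x25007 flags P=1 W=1 U=1 S=0
  [1] read 0x25 idx=10: raw=0x26007 flags P=1 W=1 U=1 S=0
  [2] read 0x26 idx=10: raw=0x29007 flags P=1 W=1 U=1 S=0
  [3] read 0x29 idx=14: raw=0x2A007 flags P=1 W=1 U=1 S=0
  ✓ 0x2AD9C  — 4 lookups
#1 VA=0xE8683A0E88A (r,kernel):
  [0] read 0x22 idx=29: raw=0x2C007 flags P=1 W=1 U=1 S=0
  [1] read 0x2C idx=26: raw=0x2D007 flags P=1 W=1 U=1 S=0
  [2] read 0x2D idx=29: raw=0x2F007 flags P=1 W=1 U=1 S=0
  [3] read 0x2F idx=14: raw=0x4D004 flags P=0 W=0 U=1 S=0
  ⇒ fault: PAGE_NOT_PRESENT  — 4 lookups
#2 VA=0x986C3013D11 (w,kernel):
  [0] read 0x22 idx=19: raw=0x33007 flags P=1 W=1 U=1 S=0
  [1] read 0x33 idx=27: raw=0x37007 flags P=1 W=1 U=1 S=0
  [2] read 0x37 idx=24: raw=0x3A007 flags P=1 W=1 U=1 S=0
  [3] read 0x3A idx=19: raw=0x3D007 flags P=1 W=1 U=1 S=0
  ✓ 0x3DD11  — 4 lookups
#3 VA=0x34040C6AC (r,kernel):
  [0] read 0x22 idx=0: raw=0x40007 flags P=1 W=1 U=1 S=0
  [1] read 0x40 idx=13: raw=0x44007 flags P=1 W=1 U=1 S=0
  [2] read 0x44 idx=2: raw=0x46007 flags P=1 W=1 U=1 S=0
  [3] read 0x46 idx=12: raw=0x48007 flags P=1 W=1 U=1 S=0
  ✓ 0x486AC  — 4 lookups

TLB: [["0x986C3013", "0x3D"], ["0x34040C", "0x48"]]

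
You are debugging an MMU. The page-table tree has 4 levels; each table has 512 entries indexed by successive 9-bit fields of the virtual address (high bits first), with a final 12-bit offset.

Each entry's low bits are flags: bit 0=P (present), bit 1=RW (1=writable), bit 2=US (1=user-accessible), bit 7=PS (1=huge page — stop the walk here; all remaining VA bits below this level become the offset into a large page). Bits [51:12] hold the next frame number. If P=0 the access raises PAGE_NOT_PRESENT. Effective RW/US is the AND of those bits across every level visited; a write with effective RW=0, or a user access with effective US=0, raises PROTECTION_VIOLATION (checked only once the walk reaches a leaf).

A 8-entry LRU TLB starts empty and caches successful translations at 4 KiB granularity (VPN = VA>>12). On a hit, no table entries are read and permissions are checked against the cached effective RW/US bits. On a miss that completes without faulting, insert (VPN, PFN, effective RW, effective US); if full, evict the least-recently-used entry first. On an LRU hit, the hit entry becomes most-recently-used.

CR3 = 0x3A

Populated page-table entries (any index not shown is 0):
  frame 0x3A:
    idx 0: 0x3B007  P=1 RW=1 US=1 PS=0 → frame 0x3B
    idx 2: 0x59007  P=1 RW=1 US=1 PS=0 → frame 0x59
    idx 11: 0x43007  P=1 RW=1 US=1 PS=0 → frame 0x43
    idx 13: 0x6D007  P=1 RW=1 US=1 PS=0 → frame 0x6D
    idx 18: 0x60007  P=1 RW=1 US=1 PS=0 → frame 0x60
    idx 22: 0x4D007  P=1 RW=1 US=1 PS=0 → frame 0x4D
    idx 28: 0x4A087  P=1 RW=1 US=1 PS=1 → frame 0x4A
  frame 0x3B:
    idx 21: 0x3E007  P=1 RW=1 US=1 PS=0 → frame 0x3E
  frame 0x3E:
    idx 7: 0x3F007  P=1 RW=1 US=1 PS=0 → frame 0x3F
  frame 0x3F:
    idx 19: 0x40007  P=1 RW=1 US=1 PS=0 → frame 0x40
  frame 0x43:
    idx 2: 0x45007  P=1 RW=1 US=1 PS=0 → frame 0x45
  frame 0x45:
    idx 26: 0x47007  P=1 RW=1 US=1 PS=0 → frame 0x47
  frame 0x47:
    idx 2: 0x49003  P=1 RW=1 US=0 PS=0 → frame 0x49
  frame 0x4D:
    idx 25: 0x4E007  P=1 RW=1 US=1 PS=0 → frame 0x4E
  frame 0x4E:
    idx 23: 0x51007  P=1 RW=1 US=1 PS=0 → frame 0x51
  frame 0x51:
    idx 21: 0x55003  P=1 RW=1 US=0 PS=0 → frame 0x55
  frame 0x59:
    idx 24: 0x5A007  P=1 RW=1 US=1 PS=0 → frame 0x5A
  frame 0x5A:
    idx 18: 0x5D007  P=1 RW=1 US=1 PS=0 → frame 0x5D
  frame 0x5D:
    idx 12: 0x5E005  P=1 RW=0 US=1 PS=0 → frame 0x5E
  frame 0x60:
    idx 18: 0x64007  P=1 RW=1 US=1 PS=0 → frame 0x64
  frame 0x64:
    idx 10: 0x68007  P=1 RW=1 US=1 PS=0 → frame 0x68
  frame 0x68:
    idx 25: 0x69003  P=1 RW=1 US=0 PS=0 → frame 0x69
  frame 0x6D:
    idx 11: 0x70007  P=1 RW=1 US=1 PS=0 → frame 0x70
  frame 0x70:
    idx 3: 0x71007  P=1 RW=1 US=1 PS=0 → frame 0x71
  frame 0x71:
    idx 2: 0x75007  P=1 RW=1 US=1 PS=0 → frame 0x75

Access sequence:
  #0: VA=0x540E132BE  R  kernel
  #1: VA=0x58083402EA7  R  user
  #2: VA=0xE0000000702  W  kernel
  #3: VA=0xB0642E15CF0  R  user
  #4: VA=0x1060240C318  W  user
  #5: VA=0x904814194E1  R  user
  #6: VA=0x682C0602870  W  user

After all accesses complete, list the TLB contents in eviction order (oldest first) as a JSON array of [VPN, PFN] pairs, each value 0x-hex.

Walk each access:
#0 VA=0x540E132BE (r,kernel):
  L0: frame=0x3A idx=0 entry=0x3B007 [P=1 RW=1 US=1 PS=0]
  L1: frame=0x3B idx=21 entry=0x3E007 [P=1 RW=1 US=1 PS=0]
  L2: frame=0x3E idx=7 entry=0x3F007 [P=1 RW=1 US=1 PS=0]
  L3: frame=0x3F idx=19 entry=0x40007 [P=1 RW=1 US=1 PS=0]
  ✓ 0x402BE  — 4 lookups
#1 VA=0x58083402EA7 (r,user):
  L0: frame=0x3A idx=11 entry=0x43007 [P=1 RW=1 US=1 PS=0]
  L1: frame=0x43 idx=2 entry=0x45007 [P=1 RW=1 US=1 PS=0]
  L2: frame=0x45 idx=26 entry=0x47007 [P=1 RW=1 US=1 PS=0]
  L3: frame=0x47 idx=2 entry=0x49003 [P=1 RW=1 US=0 PS=0]
  → PROTECTION_VIOLATION  (4 entries read)
#2 VA=0xE0000000702 (w,kernel):
  L0: frame=0x3A idx=28 entry=0x4A087 [P=1 RW=1 US=1 PS=1]
  ✓ 0x4A702 (huge @L0)  — 1 lookups
#3 VA=0xB0642E15CF0 (r,user):
  L0: frame=0x3A idx=22 entry=0x4D007 [P=1 RW=1 US=1 PS=0]
  L1: frame=0x4D idx=25 entry=0x4E007 [P=1 RW=1 US=1 PS=0]
  L2: frame=0x4E idx=23 entry=0x51007 [P=1 RW=1 US=1 PS=0]
  L3: frame=0x51 idx=21 entry=0x55003 [P=1 RW=1 US=0 PS=0]
  → PROTECTION_VIOLATION  (4 entries read)
#4 VA=0x1060240C318 (w,user):
  L0: frame=0x3A idx=2 entry=0x59007 [P=1 RW=1 US=1 PS=0]
  L1: frame=0x59 idx=24 entry=0x5A007 [P=1 RW=1 US=1 PS=0]
  L2: frame=0x5A idx=18 entry=0x5D007 [P=1 RW=1 US=1 PS=0]
  L3: frame=0x5D idx=12 entry=0x5E005 [P=1 RW=0 US=1 PS=0]
  → PROTECTION_VIOLATION  (4 entries read)
#5 VA=0x904814194E1 (r,user):
  L0: frame=0x3A idx=18 entry=0x60007 [P=1 RW=1 US=1 PS=0]
  L1: frame=0x60 idx=18 entry=0x64007 [P=1 RW=1 US=1 PS=0]
  L2: frame=0x64 idx=10 entry=0x68007 [P=1 RW=1 US=1 PS=0]
  L3: frame=0x68 idx=25 entry=0x69003 [P=1 RW=1 US=0 PS=0]
  → PROTECTION_VIOLATION  (4 entries read)
#6 VA=0x682C0602870 (w,user):
  L0: frame=0x3A idx=13 entry=0x6D007 [P=1 RW=1 US=1 PS=0]
  L1: frame=0x6D idx=11 entry=0x70007 [P=1 RW=1 US=1 PS=0]
  L2: frame=0x70 idx=3 entry=0x71007 [P=1 RW=1 US=1 PS=0]
  L3: frame=0x71 idx=2 entry=0x75007 [P=1 RW=1 US=1 PS=0]
  ✓ 0x75870  — 4 lookups

TLB: [["0x540E13", "0x40"], ["0xE0000000", "0x4A"], ["0x682C0602", "0x75"]]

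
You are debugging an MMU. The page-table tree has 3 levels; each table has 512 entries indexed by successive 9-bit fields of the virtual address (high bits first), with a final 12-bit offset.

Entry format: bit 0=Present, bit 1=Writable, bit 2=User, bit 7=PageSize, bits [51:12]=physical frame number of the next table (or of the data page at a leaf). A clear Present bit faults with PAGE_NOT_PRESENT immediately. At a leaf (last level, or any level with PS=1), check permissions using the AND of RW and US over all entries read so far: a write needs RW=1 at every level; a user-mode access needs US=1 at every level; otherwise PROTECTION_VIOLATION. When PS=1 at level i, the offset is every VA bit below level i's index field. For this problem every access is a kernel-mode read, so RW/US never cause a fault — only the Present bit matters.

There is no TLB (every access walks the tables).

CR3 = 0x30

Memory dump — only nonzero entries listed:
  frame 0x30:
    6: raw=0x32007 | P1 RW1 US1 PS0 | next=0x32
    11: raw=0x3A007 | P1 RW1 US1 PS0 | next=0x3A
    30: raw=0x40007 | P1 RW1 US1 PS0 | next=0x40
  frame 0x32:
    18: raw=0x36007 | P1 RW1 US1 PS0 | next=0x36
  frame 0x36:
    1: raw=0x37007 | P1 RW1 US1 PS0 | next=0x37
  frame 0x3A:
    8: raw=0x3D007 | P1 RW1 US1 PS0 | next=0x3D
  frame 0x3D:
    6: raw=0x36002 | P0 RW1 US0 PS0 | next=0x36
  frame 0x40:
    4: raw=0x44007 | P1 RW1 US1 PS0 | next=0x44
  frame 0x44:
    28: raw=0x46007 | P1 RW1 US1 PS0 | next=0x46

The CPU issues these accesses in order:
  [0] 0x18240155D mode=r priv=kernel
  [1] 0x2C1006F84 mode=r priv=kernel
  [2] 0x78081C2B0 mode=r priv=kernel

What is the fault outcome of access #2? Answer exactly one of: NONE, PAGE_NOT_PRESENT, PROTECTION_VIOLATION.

Trace:
#0 VA=0x18240155D (r,kernel):
  L0 @0x30[6] → 0x32007  P=1,RW=1,US=1,PS=0
  L1 @0x32[18] → 0x36007  P=1,RW=1,US=1,PS=0
  L2 @0x36[1] → 0x37007  P=1,RW=1,US=1,PS=0
  ⇒ phys 0x3755D  [3 reads]
#1 VA=0x2C1006F84 (r,kernel):
  L0 @0x30[11] → 0x3A007  P=1,RW=1,US=1,PS=0
  L1 @0x3A[8] → 0x3D007  P=1,RW=1,US=1,PS=0
  L2 @0x3D[6] → 0x36002  P=0,RW=1,US=0,PS=0
  → PAGE_NOT_PRESENT  (3 entries read)
#2 VA=0x78081C2B0 (r,kernel):
  L0 @0x30[30] → 0x40007  P=1,RW=1,US=1,PS=0
  L1 @0x40[4] → 0x44007  P=1,RW=1,US=1,PS=0
  L2 @0x44[28] → 0x46007  P=1,RW=1,US=1,PS=0
  ⇒ phys 0x462B0  [3 reads]

Access #2 fault: NONE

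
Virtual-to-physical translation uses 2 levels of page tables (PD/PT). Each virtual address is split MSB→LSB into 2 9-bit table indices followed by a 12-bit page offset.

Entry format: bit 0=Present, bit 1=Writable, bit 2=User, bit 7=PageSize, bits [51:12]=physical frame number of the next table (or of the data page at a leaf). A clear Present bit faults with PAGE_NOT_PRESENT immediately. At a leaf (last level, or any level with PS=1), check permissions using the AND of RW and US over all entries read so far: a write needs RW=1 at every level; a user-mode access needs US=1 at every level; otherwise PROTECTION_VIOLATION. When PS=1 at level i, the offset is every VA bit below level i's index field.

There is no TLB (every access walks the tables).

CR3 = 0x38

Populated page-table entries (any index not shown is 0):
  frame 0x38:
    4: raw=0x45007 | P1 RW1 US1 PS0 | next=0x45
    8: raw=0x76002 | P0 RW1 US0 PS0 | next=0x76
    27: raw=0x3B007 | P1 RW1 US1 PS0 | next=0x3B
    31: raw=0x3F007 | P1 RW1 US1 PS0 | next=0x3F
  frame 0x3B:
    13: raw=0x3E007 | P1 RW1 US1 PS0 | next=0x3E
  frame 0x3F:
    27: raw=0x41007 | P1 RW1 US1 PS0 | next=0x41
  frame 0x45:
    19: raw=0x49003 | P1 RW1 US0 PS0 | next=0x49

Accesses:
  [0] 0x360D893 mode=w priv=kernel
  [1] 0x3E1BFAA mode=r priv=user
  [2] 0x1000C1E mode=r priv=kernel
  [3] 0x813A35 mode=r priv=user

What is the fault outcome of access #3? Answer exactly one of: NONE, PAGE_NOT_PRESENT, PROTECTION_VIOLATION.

Trace:
#0 VA=0x360D893 (w,kernel):
  lvl0: tbl 0x38, slot 27 ⇒ 0x3B007 (P1/RW1/US1/PS0)
  lvl1: tbl 0x3B, slot 13 ⇒ 0x3E007 (P1/RW1/US1/PS0)
  ⇒ phys 0x3E893  [2 reads]
#1 VA=0x3E1BFAA (r,user):
  lvl0: tbl 0x38, slot 31 ⇒ 0x3F007 (P1/RW1/US1/PS0)
  lvl1: tbl 0x3F, slot 27 ⇒ 0x41007 (P1/RW1/US1/PS0)
  ⇒ phys 0x41FAA  [2 reads]
#2 VA=0x1000C1E (r,kernel):
  lvl0: tbl 0x38, slot 8 ⇒ 0x76002 (P0/RW1/US0/PS0)
  → PAGE_NOT_PRESENT  (1 entries read)
#3 VA=0x813A35 (r,user):
  lvl0: tbl 0x38, slot 4 ⇒ 0x45007 (P1/RW1/US1/PS0)
  lvl1: tbl 0x45, slot 19 ⇒ 0x49003 (P1/RW1/US0/PS0)
  → PROTECTION_VIOLATION  (2 entries read)

Access #3 fault: PROTECTION_VIOLATION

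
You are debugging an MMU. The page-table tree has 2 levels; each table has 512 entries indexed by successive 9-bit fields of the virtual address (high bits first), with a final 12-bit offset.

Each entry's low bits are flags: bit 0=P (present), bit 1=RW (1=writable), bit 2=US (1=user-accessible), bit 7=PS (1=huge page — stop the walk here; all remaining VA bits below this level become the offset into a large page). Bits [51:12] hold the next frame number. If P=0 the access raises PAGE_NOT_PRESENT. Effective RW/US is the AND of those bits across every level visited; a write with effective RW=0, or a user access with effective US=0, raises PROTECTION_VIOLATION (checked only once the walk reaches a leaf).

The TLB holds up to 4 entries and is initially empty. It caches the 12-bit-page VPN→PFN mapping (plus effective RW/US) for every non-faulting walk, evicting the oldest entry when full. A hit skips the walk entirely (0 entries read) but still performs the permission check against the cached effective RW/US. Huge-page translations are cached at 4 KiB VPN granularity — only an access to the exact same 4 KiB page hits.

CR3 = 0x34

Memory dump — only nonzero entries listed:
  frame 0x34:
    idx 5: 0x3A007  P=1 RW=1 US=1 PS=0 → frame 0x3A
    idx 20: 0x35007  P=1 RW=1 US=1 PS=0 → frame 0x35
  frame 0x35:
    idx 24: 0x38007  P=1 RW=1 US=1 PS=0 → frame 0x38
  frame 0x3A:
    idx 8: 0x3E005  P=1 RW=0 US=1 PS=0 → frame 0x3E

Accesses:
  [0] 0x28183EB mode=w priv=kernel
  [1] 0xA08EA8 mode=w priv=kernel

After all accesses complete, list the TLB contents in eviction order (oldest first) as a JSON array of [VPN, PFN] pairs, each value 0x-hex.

Per-access translation:
#0 VA=0x28183EB (w,kernel):
  lvl0: tbl 0x34, slot 20 ⇒ 0x35007 (P1/RW1/US1/PS0)
  lvl1: tbl 0x35, slot 24 ⇒ 0x38007 (P1/RW1/US1/PS0)
  → PA=0x383EB  (2 entries read)
#1 VA=0xA08EA8 (w,kernel):
  lvl0: tbl 0x34, slot 5 ⇒ 0x3A007 (P1/RW1/US1/PS0)
  lvl1: tbl 0x3A, slot 8 ⇒ 0x3E005 (P1/RW0/US1/PS0)
  ✗ PROTECTION_VIOLATION  [2 reads]

TLB: [["0x2818", "0x38"]]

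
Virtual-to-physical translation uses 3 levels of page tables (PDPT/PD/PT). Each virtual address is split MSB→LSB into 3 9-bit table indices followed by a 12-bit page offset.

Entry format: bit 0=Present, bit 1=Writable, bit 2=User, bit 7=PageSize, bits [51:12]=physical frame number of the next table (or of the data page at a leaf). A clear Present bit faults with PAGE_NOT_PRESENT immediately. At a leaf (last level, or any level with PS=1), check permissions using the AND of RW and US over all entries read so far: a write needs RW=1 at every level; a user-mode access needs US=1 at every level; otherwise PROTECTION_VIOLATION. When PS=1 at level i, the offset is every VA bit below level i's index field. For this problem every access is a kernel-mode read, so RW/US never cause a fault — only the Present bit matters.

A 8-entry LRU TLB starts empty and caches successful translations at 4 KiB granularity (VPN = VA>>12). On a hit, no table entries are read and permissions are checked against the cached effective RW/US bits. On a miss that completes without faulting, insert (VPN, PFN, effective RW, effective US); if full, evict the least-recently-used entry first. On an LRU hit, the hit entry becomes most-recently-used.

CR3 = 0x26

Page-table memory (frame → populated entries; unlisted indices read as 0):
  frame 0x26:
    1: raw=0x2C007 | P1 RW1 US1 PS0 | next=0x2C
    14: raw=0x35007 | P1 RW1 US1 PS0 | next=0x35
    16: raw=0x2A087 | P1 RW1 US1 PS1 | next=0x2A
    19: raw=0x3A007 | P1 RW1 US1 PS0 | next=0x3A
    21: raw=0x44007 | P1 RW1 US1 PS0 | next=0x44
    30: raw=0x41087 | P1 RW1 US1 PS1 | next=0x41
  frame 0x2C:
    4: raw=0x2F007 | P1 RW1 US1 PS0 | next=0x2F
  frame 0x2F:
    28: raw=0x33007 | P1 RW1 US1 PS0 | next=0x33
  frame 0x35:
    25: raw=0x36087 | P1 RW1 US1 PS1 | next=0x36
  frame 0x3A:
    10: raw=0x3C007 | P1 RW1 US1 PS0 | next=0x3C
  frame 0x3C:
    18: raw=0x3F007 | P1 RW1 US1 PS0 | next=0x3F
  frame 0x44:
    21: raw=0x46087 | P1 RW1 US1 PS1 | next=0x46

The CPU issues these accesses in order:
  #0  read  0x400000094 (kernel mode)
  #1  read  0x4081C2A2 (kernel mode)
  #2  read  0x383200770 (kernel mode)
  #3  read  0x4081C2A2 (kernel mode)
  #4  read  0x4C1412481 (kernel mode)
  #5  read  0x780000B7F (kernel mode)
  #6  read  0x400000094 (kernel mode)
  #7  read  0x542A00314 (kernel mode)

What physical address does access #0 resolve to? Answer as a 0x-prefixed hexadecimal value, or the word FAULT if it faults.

Trace:
#0 VA=0x400000094 (r,kernel):
  [0] read 0x26 idx=16: raw=0x2A087 flags P=1 W=1 U=1 S=1
  → PA=0x2A094 (huge @L0)  (1 entries read)
#1 VA=0x4081C2A2 (r,kernel):
  [0] read 0x26 idx=1: raw=0x2C007 flags P=1 W=1 U=1 S=0
  [1] read 0x2C idx=4: raw=0x2F007 flags P=1 W=1 U=1 S=0
  [2] read 0x2F idx=28: raw=0x33007 flags P=1 W=1 U=1 S=0
  → PA=0x332A2  (3 entries read)
#2 VA=0x383200770 (r,kernel):
  [0] read 0x26 idx=14: raw=0x35007 flags P=1 W=1 U=1 S=0
  [1] read 0x35 idx=25: raw=0x36087 flags P=1 W=1 U=1 S=1
  → PA=0x36770 (huge @L1)  (2 entries read)
#3 VA=0x4081C2A2 (r,kernel):
  TLB hit vpn=0x4081C → PA=0x332A2
#4 VA=0x4C1412481 (r,kernel):
  [0] read 0x26 idx=19: raw=0x3A007 flags P=1 W=1 U=1 S=0
  [1] read 0x3A idx=10: raw=0x3C007 flags P=1 W=1 U=1 S=0
  [2] read 0x3C idx=18: raw=0x3F007 flags P=1 W=1 U=1 S=0
  → PA=0x3F481  (3 entries read)
#5 VA=0x780000B7F (r,kernel):
  [0] read 0x26 idx=30: raw=0x41087 flags P=1 W=1 U=1 S=1
  → PA=0x41B7F (huge @L0)  (1 entries read)
#6 VA=0x400000094 (r,kernel):
  TLB hit vpn=0x400000 → PA=0x2A094
#7 VA=0x542A00314 (r,kernel):
  [0] read 0x26 idx=21: raw=0x44007 flags P=1 W=1 U=1 S=0
  [1] read 0x44 idx=21: raw=0x46087 flags P=1 W=1 U=1 S=1
  → PA=0x46314 (huge @L1)  (2 entries read)

Access #0 PA: 0x2A094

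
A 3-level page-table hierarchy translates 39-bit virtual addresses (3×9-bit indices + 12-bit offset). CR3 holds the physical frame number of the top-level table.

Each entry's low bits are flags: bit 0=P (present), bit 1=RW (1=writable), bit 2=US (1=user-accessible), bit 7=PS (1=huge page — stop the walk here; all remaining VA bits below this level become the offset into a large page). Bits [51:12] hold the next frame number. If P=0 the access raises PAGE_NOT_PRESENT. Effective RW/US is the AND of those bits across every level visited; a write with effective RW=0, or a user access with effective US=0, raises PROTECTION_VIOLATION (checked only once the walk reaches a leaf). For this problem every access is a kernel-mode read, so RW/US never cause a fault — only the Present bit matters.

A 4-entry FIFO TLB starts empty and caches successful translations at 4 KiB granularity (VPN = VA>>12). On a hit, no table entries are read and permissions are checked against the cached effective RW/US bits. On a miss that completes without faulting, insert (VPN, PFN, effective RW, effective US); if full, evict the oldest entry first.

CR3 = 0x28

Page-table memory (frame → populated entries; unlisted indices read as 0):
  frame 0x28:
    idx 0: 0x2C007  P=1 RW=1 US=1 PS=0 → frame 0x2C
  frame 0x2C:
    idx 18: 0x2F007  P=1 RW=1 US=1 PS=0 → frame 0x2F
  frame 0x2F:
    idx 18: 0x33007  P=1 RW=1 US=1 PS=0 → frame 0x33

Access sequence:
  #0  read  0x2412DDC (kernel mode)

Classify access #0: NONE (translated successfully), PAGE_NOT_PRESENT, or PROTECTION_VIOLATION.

Trace:
#0 VA=0x2412DDC (r,kernel):
  [0] read 0x28 idx=0: raw=0x2C007 flags P=1 W=1 U=1 S=0
  [1] read 0x2C idx=18: raw=0x2F007 flags P=1 W=1 U=1 S=0
  [2] read 0x2F idx=18: raw=0x33007 flags P=1 W=1 U=1 S=0
  ⇒ phys 0x33DDC  [3 reads]

Access #0 fault: NONE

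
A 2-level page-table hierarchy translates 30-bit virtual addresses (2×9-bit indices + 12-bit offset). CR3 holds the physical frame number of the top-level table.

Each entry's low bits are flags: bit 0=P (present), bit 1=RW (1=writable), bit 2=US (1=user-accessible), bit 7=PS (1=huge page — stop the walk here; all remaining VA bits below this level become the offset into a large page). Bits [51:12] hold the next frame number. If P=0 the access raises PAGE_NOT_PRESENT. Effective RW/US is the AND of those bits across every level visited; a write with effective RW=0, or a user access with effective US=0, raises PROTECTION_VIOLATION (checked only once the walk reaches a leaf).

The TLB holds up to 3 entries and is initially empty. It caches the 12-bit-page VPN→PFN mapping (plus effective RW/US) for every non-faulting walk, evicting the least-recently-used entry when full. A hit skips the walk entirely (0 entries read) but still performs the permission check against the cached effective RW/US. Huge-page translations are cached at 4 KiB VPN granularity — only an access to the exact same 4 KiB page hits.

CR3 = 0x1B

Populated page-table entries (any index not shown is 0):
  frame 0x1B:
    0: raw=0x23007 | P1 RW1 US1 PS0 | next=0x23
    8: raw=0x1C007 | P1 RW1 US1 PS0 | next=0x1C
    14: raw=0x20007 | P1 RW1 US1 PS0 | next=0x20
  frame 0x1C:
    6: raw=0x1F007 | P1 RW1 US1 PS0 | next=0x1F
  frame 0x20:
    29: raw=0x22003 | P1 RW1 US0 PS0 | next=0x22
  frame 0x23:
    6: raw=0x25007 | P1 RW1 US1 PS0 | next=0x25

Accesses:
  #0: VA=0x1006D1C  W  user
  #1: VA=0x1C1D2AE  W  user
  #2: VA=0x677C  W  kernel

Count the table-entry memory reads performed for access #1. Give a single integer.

Trace:
#0 VA=0x1006D1C (w,user):
  [0] read 0x1B idx=8: raw=0x1C007 flags P=1 W=1 U=1 S=0
  [1] read 0x1C idx=6: raw=0x1F007 flags P=1 W=1 U=1 S=0
  ✓ 0x1FD1C  — 2 lookups
#1 VA=0x1C1D2AE (w,user):
  [0] read 0x1B idx=14: raw=0x20007 flags P=1 W=1 U=1 S=0
  [1] read 0x20 idx=29: raw=0x22003 flags P=1 W=1 U=0 S=0
  ⇒ fault: PROTECTION_VIOLATION  — 2 lookups
#2 VA=0x677C (w,kernel):
  [0] read 0x1B idx=0: raw=0x23007 flags P=1 W=1 U=1 S=0
  [1] read 0x23 idx=6: raw=0x25007 flags P=1 W=1 U=1 S=0
  ✓ 0x2577C  — 2 lookups

Entries read for #1: 2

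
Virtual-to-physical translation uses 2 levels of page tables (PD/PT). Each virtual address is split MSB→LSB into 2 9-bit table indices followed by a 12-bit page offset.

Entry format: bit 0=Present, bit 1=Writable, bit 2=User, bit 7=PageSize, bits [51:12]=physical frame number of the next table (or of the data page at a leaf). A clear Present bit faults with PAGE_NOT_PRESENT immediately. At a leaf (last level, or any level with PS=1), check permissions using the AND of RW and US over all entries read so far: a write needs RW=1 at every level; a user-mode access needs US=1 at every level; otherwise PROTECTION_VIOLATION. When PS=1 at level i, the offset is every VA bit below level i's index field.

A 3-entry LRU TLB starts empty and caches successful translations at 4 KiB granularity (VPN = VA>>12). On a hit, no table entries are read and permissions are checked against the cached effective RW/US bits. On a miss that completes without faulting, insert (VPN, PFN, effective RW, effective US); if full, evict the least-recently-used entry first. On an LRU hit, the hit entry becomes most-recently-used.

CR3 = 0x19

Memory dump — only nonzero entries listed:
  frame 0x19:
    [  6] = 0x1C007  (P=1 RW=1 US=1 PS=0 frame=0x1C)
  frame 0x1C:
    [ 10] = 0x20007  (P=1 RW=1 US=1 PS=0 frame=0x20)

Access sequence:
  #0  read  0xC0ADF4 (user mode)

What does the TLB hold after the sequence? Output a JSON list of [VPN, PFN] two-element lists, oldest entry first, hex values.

Trace:
#0 VA=0xC0ADF4 (r,user):
  L0 @0x19[6] → 0x1C007  P=1,RW=1,US=1,PS=0
  L1 @0x1C[10] → 0x20007  P=1,RW=1,US=1,PS=0
  → PA=0x20DF4  (2 entries read)

TLB: [["0xC0A", "0x20"]]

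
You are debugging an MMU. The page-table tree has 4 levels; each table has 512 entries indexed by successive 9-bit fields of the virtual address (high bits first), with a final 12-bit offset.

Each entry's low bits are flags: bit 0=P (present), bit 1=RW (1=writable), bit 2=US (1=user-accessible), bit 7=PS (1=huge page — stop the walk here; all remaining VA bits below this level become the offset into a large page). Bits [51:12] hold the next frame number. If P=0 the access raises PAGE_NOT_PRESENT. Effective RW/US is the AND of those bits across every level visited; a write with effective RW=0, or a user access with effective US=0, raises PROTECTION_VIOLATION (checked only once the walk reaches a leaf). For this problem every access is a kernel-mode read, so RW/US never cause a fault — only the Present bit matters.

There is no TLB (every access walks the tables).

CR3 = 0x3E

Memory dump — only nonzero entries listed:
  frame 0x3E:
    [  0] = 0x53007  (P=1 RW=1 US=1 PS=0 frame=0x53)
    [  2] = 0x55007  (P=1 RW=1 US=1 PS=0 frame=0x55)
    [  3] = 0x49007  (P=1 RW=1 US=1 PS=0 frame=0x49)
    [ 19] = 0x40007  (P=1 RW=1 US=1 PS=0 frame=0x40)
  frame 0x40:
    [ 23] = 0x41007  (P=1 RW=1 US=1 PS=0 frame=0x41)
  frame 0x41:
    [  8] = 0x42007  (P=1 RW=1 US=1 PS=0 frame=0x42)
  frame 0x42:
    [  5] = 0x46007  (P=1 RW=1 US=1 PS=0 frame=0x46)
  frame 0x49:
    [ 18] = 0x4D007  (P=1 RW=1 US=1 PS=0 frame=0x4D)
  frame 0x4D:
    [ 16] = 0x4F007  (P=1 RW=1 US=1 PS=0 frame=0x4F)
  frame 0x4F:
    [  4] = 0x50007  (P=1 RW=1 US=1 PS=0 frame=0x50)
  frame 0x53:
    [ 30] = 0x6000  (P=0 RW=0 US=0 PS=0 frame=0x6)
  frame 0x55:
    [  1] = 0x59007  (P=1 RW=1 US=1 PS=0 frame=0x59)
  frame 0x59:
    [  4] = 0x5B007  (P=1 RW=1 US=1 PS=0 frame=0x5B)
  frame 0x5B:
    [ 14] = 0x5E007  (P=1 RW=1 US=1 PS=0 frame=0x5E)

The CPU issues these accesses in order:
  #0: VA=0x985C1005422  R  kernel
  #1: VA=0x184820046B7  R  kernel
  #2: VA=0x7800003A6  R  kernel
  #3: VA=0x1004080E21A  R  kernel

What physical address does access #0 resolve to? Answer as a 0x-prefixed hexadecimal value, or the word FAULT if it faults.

Walk each access:
#0 VA=0x985C1005422 (r,kernel):
  [0] read 0x3E idx=19: raw=0x40007 flags P=1 W=1 U=1 S=0
  [1] read 0x40 idx=23: raw=0x41007 flags P=1 W=1 U=1 S=0
  [2] read 0x41 idx=8: raw=0x42007 flags P=1 W=1 U=1 S=0
  [3] read 0x42 idx=5: raw=0x46007 flags P=1 W=1 U=1 S=0
  ⇒ phys 0x46422  [4 reads]
#1 VA=0x184820046B7 (r,kernel):
  [0] read 0x3E idx=3: raw=0x49007 flags P=1 W=1 U=1 S=0
  [1] read 0x49 idx=18: raw=0x4D007 flags P=1 W=1 U=1 S=0
  [2] read 0x4D idx=16: raw=0x4F007 flags P=1 W=1 U=1 S=0
  [3] read 0x4F idx=4: raw=0x50007 flags P=1 W=1 U=1 S=0
  ⇒ phys 0x506B7  [4 reads]
#2 VA=0x7800003A6 (r,kernel):
  [0] read 0x3E idx=0: raw=0x53007 flags P=1 W=1 U=1 S=0
  [1] read 0x53 idx=30: raw=0x6000 flags P=0 W=0 U=0 S=0
  → PAGE_NOT_PRESENT  (2 entries read)
#3 VA=0x1004080E21A (r,kernel):
  [0] read 0x3E idx=2: raw=0x55007 flags P=1 W=1 U=1 S=0
  [1] read 0x55 idx=1: raw=0x59007 flags P=1 W=1 U=1 S=0
  [2] read 0x59 idx=4: raw=0x5B007 flags P=1 W=1 U=1 S=0
  [3] read 0x5B idx=14: raw=0x5E007 flags P=1 W=1 U=1 S=0
  ⇒ phys 0x5E21A  [4 reads]

Access #0 PA: 0x46422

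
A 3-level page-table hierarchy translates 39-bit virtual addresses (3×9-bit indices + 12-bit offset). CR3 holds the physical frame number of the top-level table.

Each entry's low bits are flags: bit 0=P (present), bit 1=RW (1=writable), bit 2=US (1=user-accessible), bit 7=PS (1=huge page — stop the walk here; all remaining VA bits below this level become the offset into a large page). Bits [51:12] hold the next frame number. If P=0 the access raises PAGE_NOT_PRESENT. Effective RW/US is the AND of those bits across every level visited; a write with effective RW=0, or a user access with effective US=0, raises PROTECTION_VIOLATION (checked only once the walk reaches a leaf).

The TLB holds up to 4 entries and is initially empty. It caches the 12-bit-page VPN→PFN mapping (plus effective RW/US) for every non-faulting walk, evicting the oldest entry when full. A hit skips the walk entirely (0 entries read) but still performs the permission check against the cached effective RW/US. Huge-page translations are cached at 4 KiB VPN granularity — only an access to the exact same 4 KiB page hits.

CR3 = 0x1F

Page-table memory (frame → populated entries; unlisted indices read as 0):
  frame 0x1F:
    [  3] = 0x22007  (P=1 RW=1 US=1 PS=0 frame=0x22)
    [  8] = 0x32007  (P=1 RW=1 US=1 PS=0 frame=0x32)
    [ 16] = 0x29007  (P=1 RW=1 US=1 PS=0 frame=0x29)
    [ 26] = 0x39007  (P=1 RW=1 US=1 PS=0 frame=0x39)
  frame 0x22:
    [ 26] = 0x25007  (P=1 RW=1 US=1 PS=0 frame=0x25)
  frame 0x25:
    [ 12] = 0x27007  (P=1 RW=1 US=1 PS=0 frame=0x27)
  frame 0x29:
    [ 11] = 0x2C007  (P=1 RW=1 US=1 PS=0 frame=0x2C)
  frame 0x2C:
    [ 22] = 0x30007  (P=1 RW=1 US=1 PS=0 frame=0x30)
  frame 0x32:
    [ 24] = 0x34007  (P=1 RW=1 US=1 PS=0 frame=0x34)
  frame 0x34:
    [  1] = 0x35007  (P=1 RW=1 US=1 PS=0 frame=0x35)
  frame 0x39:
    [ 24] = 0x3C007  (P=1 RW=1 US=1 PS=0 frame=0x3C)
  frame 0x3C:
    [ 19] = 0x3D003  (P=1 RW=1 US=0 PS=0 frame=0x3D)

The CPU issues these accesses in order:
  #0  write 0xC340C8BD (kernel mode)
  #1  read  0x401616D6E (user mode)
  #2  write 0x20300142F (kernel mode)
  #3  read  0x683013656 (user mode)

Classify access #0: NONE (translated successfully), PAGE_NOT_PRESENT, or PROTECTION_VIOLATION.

Walk each access:
#0 VA=0xC340C8BD (w,kernel):
  lvl0: tbl 0x1F, slot 3 ⇒ 0x22007 (P1/RW1/US1/PS0)
  lvl1: tbl 0x22, slot 26 ⇒ 0x25007 (P1/RW1/US1/PS0)
  lvl2: tbl 0x25, slot 12 ⇒ 0x27007 (P1/RW1/US1/PS0)
  ✓ 0x278BD  — 3 lookups
#1 VA=0x401616D6E (r,user):
  lvl0: tbl 0x1F, slot 16 ⇒ 0x29007 (P1/RW1/US1/PS0)
  lvl1: tbl 0x29, slot 11 ⇒ 0x2C007 (P1/RW1/US1/PS0)
  lvl2: tbl 0x2C, slot 22 ⇒ 0x30007 (P1/RW1/US1/PS0)
  ✓ 0x30D6E  — 3 lookups
#2 VA=0x20300142F (w,kernel):
  lvl0: tbl 0x1F, slot 8 ⇒ 0x32007 (P1/RW1/US1/PS0)
  lvl1: tbl 0x32, slot 24 ⇒ 0x34007 (P1/RW1/US1/PS0)
  lvl2: tbl 0x34, slot 1 ⇒ 0x35007 (P1/RW1/US1/PS0)
  ✓ 0x3542F  — 3 lookups
#3 VA=0x683013656 (r,user):
  lvl0: tbl 0x1F, slot 26 ⇒ 0x39007 (P1/RW1/US1/PS0)
  lvl1: tbl 0x39, slot 24 ⇒ 0x3C007 (P1/RW1/US1/PS0)
  lvl2: tbl 0x3C, slot 19 ⇒ 0x3D003 (P1/RW1/US0/PS0)
  → PROTECTION_VIOLATION  (3 entries read)

Access #0 fault: NONE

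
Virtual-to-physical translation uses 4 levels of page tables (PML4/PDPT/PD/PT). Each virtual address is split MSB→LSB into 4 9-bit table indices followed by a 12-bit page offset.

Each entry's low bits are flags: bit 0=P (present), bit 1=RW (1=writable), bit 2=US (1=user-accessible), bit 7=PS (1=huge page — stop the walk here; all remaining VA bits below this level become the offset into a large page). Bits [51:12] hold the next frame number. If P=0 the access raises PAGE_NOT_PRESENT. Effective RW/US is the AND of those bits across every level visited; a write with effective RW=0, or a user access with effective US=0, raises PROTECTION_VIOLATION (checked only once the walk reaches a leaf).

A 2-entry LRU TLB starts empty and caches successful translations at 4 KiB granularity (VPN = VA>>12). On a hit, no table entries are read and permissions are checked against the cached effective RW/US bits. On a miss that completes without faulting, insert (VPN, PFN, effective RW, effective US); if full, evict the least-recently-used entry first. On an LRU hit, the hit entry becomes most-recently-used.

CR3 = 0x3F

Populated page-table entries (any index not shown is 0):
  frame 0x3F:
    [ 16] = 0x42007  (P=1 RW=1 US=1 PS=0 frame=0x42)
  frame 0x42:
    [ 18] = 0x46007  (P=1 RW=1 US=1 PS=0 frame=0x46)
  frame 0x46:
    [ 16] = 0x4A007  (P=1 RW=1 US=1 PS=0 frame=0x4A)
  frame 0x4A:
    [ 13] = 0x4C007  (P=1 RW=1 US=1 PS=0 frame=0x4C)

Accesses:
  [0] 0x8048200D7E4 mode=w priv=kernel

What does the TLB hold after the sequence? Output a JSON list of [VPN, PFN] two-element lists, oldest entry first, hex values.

Trace:
#0 VA=0x8048200D7E4 (w,kernel):
  L0 @0x3F[16] → 0x42007  P=1,RW=1,US=1,PS=0
  L1 @0x42[18] → 0x46007  P=1,RW=1,US=1,PS=0
  L2 @0x46[16] → 0x4A007  P=1,RW=1,US=1,PS=0
  L3 @0x4A[13] → 0x4C007  P=1,RW=1,US=1,PS=0
  ✓ 0x4C7E4  — 4 lookups

TLB: [["0x8048200D", "0x4C"]]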